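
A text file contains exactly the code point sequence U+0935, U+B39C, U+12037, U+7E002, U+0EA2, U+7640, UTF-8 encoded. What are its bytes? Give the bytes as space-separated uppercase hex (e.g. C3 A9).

E0 A4 B5 EB 8E 9C F0 92 80 B7 F1 BE 80 82 E0 BA A2 E7 99 80

U+0935: 3-byte form → E0 A4 B5.
U+B39C: 3-byte form → EB 8E 9C.
U+12037: 4-byte form → F0 92 80 B7.
U+7E002: 4-byte form → F1 BE 80 82.
U+0EA2: 3-byte form → E0 BA A2.
U+7640: 3-byte form → E7 99 80.
Concatenated (20 bytes): E0 A4 B5 EB 8E 9C F0 92 80 B7 F1 BE 80 82 E0 BA A2 E7 99 80.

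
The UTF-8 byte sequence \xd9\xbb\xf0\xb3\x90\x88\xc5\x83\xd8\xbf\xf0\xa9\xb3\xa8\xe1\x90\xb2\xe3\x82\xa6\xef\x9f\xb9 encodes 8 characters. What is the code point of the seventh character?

U+30A6

Offset 0: leading byte 0xD9 = 11011001 → 2-byte char #1 = D9 BB.
Offset 2: leading byte 0xF0 = 11110000 → 4-byte char #2 = F0 B3 90 88.
Offset 6: leading byte 0xC5 = 11000101 → 2-byte char #3 = C5 83.
Offset 8: leading byte 0xD8 = 11011000 → 2-byte char #4 = D8 BF.
Offset 10: leading byte 0xF0 = 11110000 → 4-byte char #5 = F0 A9 B3 A8.
Offset 14: leading byte 0xE1 = 11100001 → 3-byte char #6 = E1 90 B2.
Offset 17: leading byte 0xE3 = 11100011 → 3-byte char #7 = E3 82 A6.
Leading byte 0xE3 = 11100011 matches 1110xxxx → 3-byte sequence.
Byte 1: 0xE3 = 11100011, payload 0011 (4 bits).
Byte 2: 0x82 = 10000010 (10xxxxxx ✓), payload 000010.
Byte 3: 0xA6 = 10100110 (10xxxxxx ✓), payload 100110.
Concatenate: 0011000010100110 = 0x30A6 (16 bits → U+30A6).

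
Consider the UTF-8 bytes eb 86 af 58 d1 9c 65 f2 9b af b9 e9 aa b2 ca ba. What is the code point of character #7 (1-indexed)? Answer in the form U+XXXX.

Offset 0: leading byte 0xEB = 11101011 → 3-byte char #1 = EB 86 AF.
Offset 3: leading byte 0x58 = 01011000 → 1-byte char #2 = 58.
Offset 4: leading byte 0xD1 = 11010001 → 2-byte char #3 = D1 9C.
Offset 6: leading byte 0x65 = 01100101 → 1-byte char #4 = 65.
Offset 7: leading byte 0xF2 = 11110010 → 4-byte char #5 = F2 9B AF B9.
Offset 11: leading byte 0xE9 = 11101001 → 3-byte char #6 = E9 AA B2.
Offset 14: leading byte 0xCA = 11001010 → 2-byte char #7 = CA BA.
Leading byte 0xCA = 11001010 matches 110xxxxx → 2-byte sequence.
Byte 1: 0xCA = 11001010, payload 01010 (5 bits).
Byte 2: 0xBA = 10111010 (10xxxxxx ✓), payload 111010.
Concatenate: 01010111010 = 0x2BA (11 bits → U+02BA).

U+02BA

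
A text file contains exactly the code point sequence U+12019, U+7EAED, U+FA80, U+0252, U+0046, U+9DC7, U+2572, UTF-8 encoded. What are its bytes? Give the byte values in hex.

F0 92 80 99 F1 BE AB AD EF AA 80 C9 92 46 E9 B7 87 E2 95 B2

U+12019: 4-byte form → F0 92 80 99.
U+7EAED: 4-byte form → F1 BE AB AD.
U+FA80: 3-byte form → EF AA 80.
U+0252: 2-byte form → C9 92.
U+0046: 1-byte form → 46.
U+9DC7: 3-byte form → E9 B7 87.
U+2572: 3-byte form → E2 95 B2.
Concatenated (20 bytes): F0 92 80 99 F1 BE AB AD EF AA 80 C9 92 46 E9 B7 87 E2 95 B2.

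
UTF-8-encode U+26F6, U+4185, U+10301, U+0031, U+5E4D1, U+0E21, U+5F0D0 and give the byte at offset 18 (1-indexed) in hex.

1-indexed offset 18 is 0-indexed offset 17.
U+26F6 → 3-byte form E2 9B B6 at offsets 0–2.
U+4185 → 3-byte form E4 86 85 at offsets 3–5.
U+10301 → 4-byte form F0 90 8C 81 at offsets 6–9.
U+0031 → 1-byte form 31 at offsets 10–10.
U+5E4D1 → 4-byte form F1 9E 93 91 at offsets 11–14.
U+0E21 → 3-byte form E0 B8 A1 at offsets 15–17.
Offset 17 falls in char 6's range; it's byte 3 of E0 B8 A1 = 0xA1.

0xA1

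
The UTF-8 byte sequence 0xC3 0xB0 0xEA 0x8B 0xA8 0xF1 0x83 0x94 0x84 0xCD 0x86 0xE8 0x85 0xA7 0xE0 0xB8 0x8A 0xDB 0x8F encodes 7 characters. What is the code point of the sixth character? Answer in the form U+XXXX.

U+0E0A

Offset 0: leading byte 0xC3 = 11000011 → 2-byte char #1 = C3 B0.
Offset 2: leading byte 0xEA = 11101010 → 3-byte char #2 = EA 8B A8.
Offset 5: leading byte 0xF1 = 11110001 → 4-byte char #3 = F1 83 94 84.
Offset 9: leading byte 0xCD = 11001101 → 2-byte char #4 = CD 86.
Offset 11: leading byte 0xE8 = 11101000 → 3-byte char #5 = E8 85 A7.
Offset 14: leading byte 0xE0 = 11100000 → 3-byte char #6 = E0 B8 8A.
Leading byte 0xE0 = 11100000 matches 1110xxxx → 3-byte sequence.
Byte 1: 0xE0 = 11100000, payload 0000 (4 bits).
Byte 2: 0xB8 = 10111000 (10xxxxxx ✓), payload 111000.
Byte 3: 0x8A = 10001010 (10xxxxxx ✓), payload 001010.
Concatenate: 0000111000001010 = 0xE0A (16 bits → U+0E0A).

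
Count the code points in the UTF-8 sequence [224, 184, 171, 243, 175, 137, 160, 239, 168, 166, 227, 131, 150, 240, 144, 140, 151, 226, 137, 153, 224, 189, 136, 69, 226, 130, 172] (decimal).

Byte at offset 0: 0xE0 = 11100000 → 3-byte char (#1). Advance 3.
Byte at offset 3: 0xF3 = 11110011 → 4-byte char (#2). Advance 4.
Byte at offset 7: 0xEF = 11101111 → 3-byte char (#3). Advance 3.
Byte at offset 10: 0xE3 = 11100011 → 3-byte char (#4). Advance 3.
Byte at offset 13: 0xF0 = 11110000 → 4-byte char (#5). Advance 4.
Byte at offset 17: 0xE2 = 11100010 → 3-byte char (#6). Advance 3.
Byte at offset 20: 0xE0 = 11100000 → 3-byte char (#7). Advance 3.
Byte at offset 23: 0x45 = 01000101 → 1-byte char (#8). Advance 1.
Byte at offset 24: 0xE2 = 11100010 → 3-byte char (#9). Advance 3.
Reached end at offset 27 after 9 code points.

9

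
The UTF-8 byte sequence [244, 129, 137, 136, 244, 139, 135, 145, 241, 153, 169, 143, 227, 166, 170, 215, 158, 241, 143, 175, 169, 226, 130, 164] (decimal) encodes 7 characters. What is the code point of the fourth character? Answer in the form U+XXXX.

Offset 0: leading byte 0xF4 = 11110100 → 4-byte char #1 = F4 81 89 88.
Offset 4: leading byte 0xF4 = 11110100 → 4-byte char #2 = F4 8B 87 91.
Offset 8: leading byte 0xF1 = 11110001 → 4-byte char #3 = F1 99 A9 8F.
Offset 12: leading byte 0xE3 = 11100011 → 3-byte char #4 = E3 A6 AA.
Leading byte 0xE3 = 11100011 matches 1110xxxx → 3-byte sequence.
Byte 1: 0xE3 = 11100011, payload 0011 (4 bits).
Byte 2: 0xA6 = 10100110 (10xxxxxx ✓), payload 100110.
Byte 3: 0xAA = 10101010 (10xxxxxx ✓), payload 101010.
Concatenate: 0011100110101010 = 0x39AA (16 bits → U+39AA).

U+39AA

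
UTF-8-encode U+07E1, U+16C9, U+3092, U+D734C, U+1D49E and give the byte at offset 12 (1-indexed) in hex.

1-indexed offset 12 is 0-indexed offset 11.
U+07E1 → 2-byte form DF A1 at offsets 0–1.
U+16C9 → 3-byte form E1 9B 89 at offsets 2–4.
U+3092 → 3-byte form E3 82 92 at offsets 5–7.
U+D734C → 4-byte form F3 97 8D 8C at offsets 8–11.
Offset 11 falls in char 4's range; it's byte 4 of F3 97 8D 8C = 0x8C.

0x8C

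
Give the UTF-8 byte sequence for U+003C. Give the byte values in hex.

3C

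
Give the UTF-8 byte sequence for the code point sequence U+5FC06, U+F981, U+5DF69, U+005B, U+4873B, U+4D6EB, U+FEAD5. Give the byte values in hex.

U+5FC06: 4-byte form → F1 9F B0 86.
U+F981: 3-byte form → EF A6 81.
U+5DF69: 4-byte form → F1 9D BD A9.
U+005B: 1-byte form → 5B.
U+4873B: 4-byte form → F1 88 9C BB.
U+4D6EB: 4-byte form → F1 8D 9B AB.
U+FEAD5: 4-byte form → F3 BE AB 95.
Concatenated (24 bytes): F1 9F B0 86 EF A6 81 F1 9D BD A9 5B F1 88 9C BB F1 8D 9B AB F3 BE AB 95.

F1 9F B0 86 EF A6 81 F1 9D BD A9 5B F1 88 9C BB F1 8D 9B AB F3 BE AB 95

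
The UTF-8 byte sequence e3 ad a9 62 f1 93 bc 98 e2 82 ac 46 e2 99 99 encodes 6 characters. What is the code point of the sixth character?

Offset 0: leading byte 0xE3 = 11100011 → 3-byte char #1 = E3 AD A9.
Offset 3: leading byte 0x62 = 01100010 → 1-byte char #2 = 62.
Offset 4: leading byte 0xF1 = 11110001 → 4-byte char #3 = F1 93 BC 98.
Offset 8: leading byte 0xE2 = 11100010 → 3-byte char #4 = E2 82 AC.
Offset 11: leading byte 0x46 = 01000110 → 1-byte char #5 = 46.
Offset 12: leading byte 0xE2 = 11100010 → 3-byte char #6 = E2 99 99.
Leading byte 0xE2 = 11100010 matches 1110xxxx → 3-byte sequence.
Byte 1: 0xE2 = 11100010, payload 0010 (4 bits).
Byte 2: 0x99 = 10011001 (10xxxxxx ✓), payload 011001.
Byte 3: 0x99 = 10011001 (10xxxxxx ✓), payload 011001.
Concatenate: 0010011001011001 = 0x2659 (16 bits → U+2659).

U+2659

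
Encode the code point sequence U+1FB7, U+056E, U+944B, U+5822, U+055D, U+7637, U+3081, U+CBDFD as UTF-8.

E1 BE B7 D5 AE E9 91 8B E5 A0 A2 D5 9D E7 98 B7 E3 82 81 F3 8B B7 BD

U+1FB7: 3-byte form → E1 BE B7.
U+056E: 2-byte form → D5 AE.
U+944B: 3-byte form → E9 91 8B.
U+5822: 3-byte form → E5 A0 A2.
U+055D: 2-byte form → D5 9D.
U+7637: 3-byte form → E7 98 B7.
U+3081: 3-byte form → E3 82 81.
U+CBDFD: 4-byte form → F3 8B B7 BD.
Concatenated (23 bytes): E1 BE B7 D5 AE E9 91 8B E5 A0 A2 D5 9D E7 98 B7 E3 82 81 F3 8B B7 BD.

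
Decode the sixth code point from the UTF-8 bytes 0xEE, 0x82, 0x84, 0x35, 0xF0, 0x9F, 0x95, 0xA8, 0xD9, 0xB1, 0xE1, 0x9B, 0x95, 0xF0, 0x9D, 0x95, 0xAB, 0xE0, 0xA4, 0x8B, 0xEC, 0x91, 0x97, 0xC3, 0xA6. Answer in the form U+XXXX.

U+1D56B

Offset 0: leading byte 0xEE = 11101110 → 3-byte char #1 = EE 82 84.
Offset 3: leading byte 0x35 = 00110101 → 1-byte char #2 = 35.
Offset 4: leading byte 0xF0 = 11110000 → 4-byte char #3 = F0 9F 95 A8.
Offset 8: leading byte 0xD9 = 11011001 → 2-byte char #4 = D9 B1.
Offset 10: leading byte 0xE1 = 11100001 → 3-byte char #5 = E1 9B 95.
Offset 13: leading byte 0xF0 = 11110000 → 4-byte char #6 = F0 9D 95 AB.
Leading byte 0xF0 = 11110000 matches 11110xxx → 4-byte sequence.
Byte 1: 0xF0 = 11110000, payload 000 (3 bits).
Byte 2: 0x9D = 10011101 (10xxxxxx ✓), payload 011101.
Byte 3: 0x95 = 10010101 (10xxxxxx ✓), payload 010101.
Byte 4: 0xAB = 10101011 (10xxxxxx ✓), payload 101011.
Concatenate: 000011101010101101011 = 0x1D56B (21 bits → U+1D56B).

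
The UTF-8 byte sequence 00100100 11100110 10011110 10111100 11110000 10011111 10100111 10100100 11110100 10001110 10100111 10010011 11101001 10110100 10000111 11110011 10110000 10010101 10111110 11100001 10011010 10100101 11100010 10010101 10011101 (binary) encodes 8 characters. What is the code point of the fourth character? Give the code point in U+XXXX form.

Offset 0: leading byte 0x24 = 00100100 → 1-byte char #1 = 24.
Offset 1: leading byte 0xE6 = 11100110 → 3-byte char #2 = E6 9E BC.
Offset 4: leading byte 0xF0 = 11110000 → 4-byte char #3 = F0 9F A7 A4.
Offset 8: leading byte 0xF4 = 11110100 → 4-byte char #4 = F4 8E A7 93.
Leading byte 0xF4 = 11110100 matches 11110xxx → 4-byte sequence.
Byte 1: 0xF4 = 11110100, payload 100 (3 bits).
Byte 2: 0x8E = 10001110 (10xxxxxx ✓), payload 001110.
Byte 3: 0xA7 = 10100111 (10xxxxxx ✓), payload 100111.
Byte 4: 0x93 = 10010011 (10xxxxxx ✓), payload 010011.
Concatenate: 100001110100111010011 = 0x10E9D3 (21 bits → U+10E9D3).

U+10E9D3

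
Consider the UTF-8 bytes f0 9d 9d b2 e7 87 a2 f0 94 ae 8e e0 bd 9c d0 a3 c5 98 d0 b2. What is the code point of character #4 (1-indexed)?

U+0F5C

Offset 0: leading byte 0xF0 = 11110000 → 4-byte char #1 = F0 9D 9D B2.
Offset 4: leading byte 0xE7 = 11100111 → 3-byte char #2 = E7 87 A2.
Offset 7: leading byte 0xF0 = 11110000 → 4-byte char #3 = F0 94 AE 8E.
Offset 11: leading byte 0xE0 = 11100000 → 3-byte char #4 = E0 BD 9C.
Leading byte 0xE0 = 11100000 matches 1110xxxx → 3-byte sequence.
Byte 1: 0xE0 = 11100000, payload 0000 (4 bits).
Byte 2: 0xBD = 10111101 (10xxxxxx ✓), payload 111101.
Byte 3: 0x9C = 10011100 (10xxxxxx ✓), payload 011100.
Concatenate: 0000111101011100 = 0xF5C (16 bits → U+0F5C).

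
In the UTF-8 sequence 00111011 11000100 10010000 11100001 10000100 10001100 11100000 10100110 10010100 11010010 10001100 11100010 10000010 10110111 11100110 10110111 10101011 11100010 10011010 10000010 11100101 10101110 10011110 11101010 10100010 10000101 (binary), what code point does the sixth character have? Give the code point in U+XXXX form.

Offset 0: leading byte 0x3B = 00111011 → 1-byte char #1 = 3B.
Offset 1: leading byte 0xC4 = 11000100 → 2-byte char #2 = C4 90.
Offset 3: leading byte 0xE1 = 11100001 → 3-byte char #3 = E1 84 8C.
Offset 6: leading byte 0xE0 = 11100000 → 3-byte char #4 = E0 A6 94.
Offset 9: leading byte 0xD2 = 11010010 → 2-byte char #5 = D2 8C.
Offset 11: leading byte 0xE2 = 11100010 → 3-byte char #6 = E2 82 B7.
Leading byte 0xE2 = 11100010 matches 1110xxxx → 3-byte sequence.
Byte 1: 0xE2 = 11100010, payload 0010 (4 bits).
Byte 2: 0x82 = 10000010 (10xxxxxx ✓), payload 000010.
Byte 3: 0xB7 = 10110111 (10xxxxxx ✓), payload 110111.
Concatenate: 0010000010110111 = 0x20B7 (16 bits → U+20B7).

U+20B7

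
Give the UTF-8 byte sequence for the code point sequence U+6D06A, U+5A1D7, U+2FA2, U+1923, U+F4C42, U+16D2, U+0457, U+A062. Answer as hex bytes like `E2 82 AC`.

F1 AD 81 AA F1 9A 87 97 E2 BE A2 E1 A4 A3 F3 B4 B1 82 E1 9B 92 D1 97 EA 81 A2

U+6D06A: 4-byte form → F1 AD 81 AA.
U+5A1D7: 4-byte form → F1 9A 87 97.
U+2FA2: 3-byte form → E2 BE A2.
U+1923: 3-byte form → E1 A4 A3.
U+F4C42: 4-byte form → F3 B4 B1 82.
U+16D2: 3-byte form → E1 9B 92.
U+0457: 2-byte form → D1 97.
U+A062: 3-byte form → EA 81 A2.
Concatenated (26 bytes): F1 AD 81 AA F1 9A 87 97 E2 BE A2 E1 A4 A3 F3 B4 B1 82 E1 9B 92 D1 97 EA 81 A2.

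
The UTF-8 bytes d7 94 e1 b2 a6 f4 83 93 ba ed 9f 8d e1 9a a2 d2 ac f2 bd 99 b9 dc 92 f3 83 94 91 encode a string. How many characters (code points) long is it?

9

Byte at offset 0: 0xD7 = 11010111 → 2-byte char (#1). Advance 2.
Byte at offset 2: 0xE1 = 11100001 → 3-byte char (#2). Advance 3.
Byte at offset 5: 0xF4 = 11110100 → 4-byte char (#3). Advance 4.
Byte at offset 9: 0xED = 11101101 → 3-byte char (#4). Advance 3.
Byte at offset 12: 0xE1 = 11100001 → 3-byte char (#5). Advance 3.
Byte at offset 15: 0xD2 = 11010010 → 2-byte char (#6). Advance 2.
Byte at offset 17: 0xF2 = 11110010 → 4-byte char (#7). Advance 4.
Byte at offset 21: 0xDC = 11011100 → 2-byte char (#8). Advance 2.
Byte at offset 23: 0xF3 = 11110011 → 4-byte char (#9). Advance 4.
Reached end at offset 27 after 9 code points.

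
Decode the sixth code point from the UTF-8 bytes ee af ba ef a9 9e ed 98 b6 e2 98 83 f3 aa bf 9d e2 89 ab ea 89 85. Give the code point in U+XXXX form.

U+226B

Offset 0: leading byte 0xEE = 11101110 → 3-byte char #1 = EE AF BA.
Offset 3: leading byte 0xEF = 11101111 → 3-byte char #2 = EF A9 9E.
Offset 6: leading byte 0xED = 11101101 → 3-byte char #3 = ED 98 B6.
Offset 9: leading byte 0xE2 = 11100010 → 3-byte char #4 = E2 98 83.
Offset 12: leading byte 0xF3 = 11110011 → 4-byte char #5 = F3 AA BF 9D.
Offset 16: leading byte 0xE2 = 11100010 → 3-byte char #6 = E2 89 AB.
Leading byte 0xE2 = 11100010 matches 1110xxxx → 3-byte sequence.
Byte 1: 0xE2 = 11100010, payload 0010 (4 bits).
Byte 2: 0x89 = 10001001 (10xxxxxx ✓), payload 001001.
Byte 3: 0xAB = 10101011 (10xxxxxx ✓), payload 101011.
Concatenate: 0010001001101011 = 0x226B (16 bits → U+226B).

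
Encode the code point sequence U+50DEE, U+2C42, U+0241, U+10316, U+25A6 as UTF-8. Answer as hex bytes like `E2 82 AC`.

U+50DEE: 4-byte form → F1 90 B7 AE.
U+2C42: 3-byte form → E2 B1 82.
U+0241: 2-byte form → C9 81.
U+10316: 4-byte form → F0 90 8C 96.
U+25A6: 3-byte form → E2 96 A6.
Concatenated (16 bytes): F1 90 B7 AE E2 B1 82 C9 81 F0 90 8C 96 E2 96 A6.

F1 90 B7 AE E2 B1 82 C9 81 F0 90 8C 96 E2 96 A6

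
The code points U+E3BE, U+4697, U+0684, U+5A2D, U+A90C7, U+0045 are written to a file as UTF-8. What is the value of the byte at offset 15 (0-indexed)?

0x45

U+E3BE → 3-byte form EE 8E BE at offsets 0–2.
U+4697 → 3-byte form E4 9A 97 at offsets 3–5.
U+0684 → 2-byte form DA 84 at offsets 6–7.
U+5A2D → 3-byte form E5 A8 AD at offsets 8–10.
U+A90C7 → 4-byte form F2 A9 83 87 at offsets 11–14.
U+0045 → 1-byte form 45 at offsets 15–15.
Offset 15 falls in char 6's range; it's byte 1 of 45 = 0x45.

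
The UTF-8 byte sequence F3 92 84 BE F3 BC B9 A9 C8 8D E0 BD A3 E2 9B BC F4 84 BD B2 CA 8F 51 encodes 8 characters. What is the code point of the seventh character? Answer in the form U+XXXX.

U+028F

Offset 0: leading byte 0xF3 = 11110011 → 4-byte char #1 = F3 92 84 BE.
Offset 4: leading byte 0xF3 = 11110011 → 4-byte char #2 = F3 BC B9 A9.
Offset 8: leading byte 0xC8 = 11001000 → 2-byte char #3 = C8 8D.
Offset 10: leading byte 0xE0 = 11100000 → 3-byte char #4 = E0 BD A3.
Offset 13: leading byte 0xE2 = 11100010 → 3-byte char #5 = E2 9B BC.
Offset 16: leading byte 0xF4 = 11110100 → 4-byte char #6 = F4 84 BD B2.
Offset 20: leading byte 0xCA = 11001010 → 2-byte char #7 = CA 8F.
Leading byte 0xCA = 11001010 matches 110xxxxx → 2-byte sequence.
Byte 1: 0xCA = 11001010, payload 01010 (5 bits).
Byte 2: 0x8F = 10001111 (10xxxxxx ✓), payload 001111.
Concatenate: 01010001111 = 0x28F (11 bits → U+028F).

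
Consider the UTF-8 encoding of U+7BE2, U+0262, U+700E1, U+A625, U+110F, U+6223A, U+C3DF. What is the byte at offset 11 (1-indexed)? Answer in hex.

0x98

1-indexed offset 11 is 0-indexed offset 10.
U+7BE2 → 3-byte form E7 AF A2 at offsets 0–2.
U+0262 → 2-byte form C9 A2 at offsets 3–4.
U+700E1 → 4-byte form F1 B0 83 A1 at offsets 5–8.
U+A625 → 3-byte form EA 98 A5 at offsets 9–11.
Offset 10 falls in char 4's range; it's byte 2 of EA 98 A5 = 0x98.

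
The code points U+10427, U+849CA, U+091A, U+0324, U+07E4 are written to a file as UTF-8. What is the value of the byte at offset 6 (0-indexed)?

0xA7

U+10427 → 4-byte form F0 90 90 A7 at offsets 0–3.
U+849CA → 4-byte form F2 84 A7 8A at offsets 4–7.
Offset 6 falls in char 2's range; it's byte 3 of F2 84 A7 8A = 0xA7.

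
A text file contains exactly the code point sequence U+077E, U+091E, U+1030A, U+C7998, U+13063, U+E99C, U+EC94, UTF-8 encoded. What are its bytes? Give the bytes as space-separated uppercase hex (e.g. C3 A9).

DD BE E0 A4 9E F0 90 8C 8A F3 87 A6 98 F0 93 81 A3 EE A6 9C EE B2 94

U+077E: 2-byte form → DD BE.
U+091E: 3-byte form → E0 A4 9E.
U+1030A: 4-byte form → F0 90 8C 8A.
U+C7998: 4-byte form → F3 87 A6 98.
U+13063: 4-byte form → F0 93 81 A3.
U+E99C: 3-byte form → EE A6 9C.
U+EC94: 3-byte form → EE B2 94.
Concatenated (23 bytes): DD BE E0 A4 9E F0 90 8C 8A F3 87 A6 98 F0 93 81 A3 EE A6 9C EE B2 94.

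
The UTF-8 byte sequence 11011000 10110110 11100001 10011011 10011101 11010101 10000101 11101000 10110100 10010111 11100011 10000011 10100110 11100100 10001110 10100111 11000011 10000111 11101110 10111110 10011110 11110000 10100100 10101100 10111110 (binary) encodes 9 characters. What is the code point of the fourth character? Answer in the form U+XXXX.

Offset 0: leading byte 0xD8 = 11011000 → 2-byte char #1 = D8 B6.
Offset 2: leading byte 0xE1 = 11100001 → 3-byte char #2 = E1 9B 9D.
Offset 5: leading byte 0xD5 = 11010101 → 2-byte char #3 = D5 85.
Offset 7: leading byte 0xE8 = 11101000 → 3-byte char #4 = E8 B4 97.
Leading byte 0xE8 = 11101000 matches 1110xxxx → 3-byte sequence.
Byte 1: 0xE8 = 11101000, payload 1000 (4 bits).
Byte 2: 0xB4 = 10110100 (10xxxxxx ✓), payload 110100.
Byte 3: 0x97 = 10010111 (10xxxxxx ✓), payload 010111.
Concatenate: 1000110100010111 = 0x8D17 (16 bits → U+8D17).

U+8D17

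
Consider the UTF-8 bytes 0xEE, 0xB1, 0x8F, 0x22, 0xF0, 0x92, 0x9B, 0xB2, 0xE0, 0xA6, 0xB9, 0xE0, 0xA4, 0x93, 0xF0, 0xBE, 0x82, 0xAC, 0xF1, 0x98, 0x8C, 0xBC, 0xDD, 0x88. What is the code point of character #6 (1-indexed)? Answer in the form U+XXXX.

Offset 0: leading byte 0xEE = 11101110 → 3-byte char #1 = EE B1 8F.
Offset 3: leading byte 0x22 = 00100010 → 1-byte char #2 = 22.
Offset 4: leading byte 0xF0 = 11110000 → 4-byte char #3 = F0 92 9B B2.
Offset 8: leading byte 0xE0 = 11100000 → 3-byte char #4 = E0 A6 B9.
Offset 11: leading byte 0xE0 = 11100000 → 3-byte char #5 = E0 A4 93.
Offset 14: leading byte 0xF0 = 11110000 → 4-byte char #6 = F0 BE 82 AC.
Leading byte 0xF0 = 11110000 matches 11110xxx → 4-byte sequence.
Byte 1: 0xF0 = 11110000, payload 000 (3 bits).
Byte 2: 0xBE = 10111110 (10xxxxxx ✓), payload 111110.
Byte 3: 0x82 = 10000010 (10xxxxxx ✓), payload 000010.
Byte 4: 0xAC = 10101100 (10xxxxxx ✓), payload 101100.
Concatenate: 000111110000010101100 = 0x3E0AC (21 bits → U+3E0AC).

U+3E0AC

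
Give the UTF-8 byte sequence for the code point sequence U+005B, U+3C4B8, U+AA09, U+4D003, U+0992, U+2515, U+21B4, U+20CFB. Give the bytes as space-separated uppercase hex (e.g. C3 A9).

U+005B: 1-byte form → 5B.
U+3C4B8: 4-byte form → F0 BC 92 B8.
U+AA09: 3-byte form → EA A8 89.
U+4D003: 4-byte form → F1 8D 80 83.
U+0992: 3-byte form → E0 A6 92.
U+2515: 3-byte form → E2 94 95.
U+21B4: 3-byte form → E2 86 B4.
U+20CFB: 4-byte form → F0 A0 B3 BB.
Concatenated (25 bytes): 5B F0 BC 92 B8 EA A8 89 F1 8D 80 83 E0 A6 92 E2 94 95 E2 86 B4 F0 A0 B3 BB.

5B F0 BC 92 B8 EA A8 89 F1 8D 80 83 E0 A6 92 E2 94 95 E2 86 B4 F0 A0 B3 BB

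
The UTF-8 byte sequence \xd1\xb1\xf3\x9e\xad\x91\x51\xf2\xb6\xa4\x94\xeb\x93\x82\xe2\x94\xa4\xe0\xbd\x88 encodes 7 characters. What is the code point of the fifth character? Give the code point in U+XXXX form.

U+B4C2

Offset 0: leading byte 0xD1 = 11010001 → 2-byte char #1 = D1 B1.
Offset 2: leading byte 0xF3 = 11110011 → 4-byte char #2 = F3 9E AD 91.
Offset 6: leading byte 0x51 = 01010001 → 1-byte char #3 = 51.
Offset 7: leading byte 0xF2 = 11110010 → 4-byte char #4 = F2 B6 A4 94.
Offset 11: leading byte 0xEB = 11101011 → 3-byte char #5 = EB 93 82.
Leading byte 0xEB = 11101011 matches 1110xxxx → 3-byte sequence.
Byte 1: 0xEB = 11101011, payload 1011 (4 bits).
Byte 2: 0x93 = 10010011 (10xxxxxx ✓), payload 010011.
Byte 3: 0x82 = 10000010 (10xxxxxx ✓), payload 000010.
Concatenate: 1011010011000010 = 0xB4C2 (16 bits → U+B4C2).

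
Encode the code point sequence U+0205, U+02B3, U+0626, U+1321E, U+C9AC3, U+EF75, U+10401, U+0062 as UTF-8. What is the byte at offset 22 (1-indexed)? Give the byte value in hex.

1-indexed offset 22 is 0-indexed offset 21.
U+0205 → 2-byte form C8 85 at offsets 0–1.
U+02B3 → 2-byte form CA B3 at offsets 2–3.
U+0626 → 2-byte form D8 A6 at offsets 4–5.
U+1321E → 4-byte form F0 93 88 9E at offsets 6–9.
U+C9AC3 → 4-byte form F3 89 AB 83 at offsets 10–13.
U+EF75 → 3-byte form EE BD B5 at offsets 14–16.
U+10401 → 4-byte form F0 90 90 81 at offsets 17–20.
U+0062 → 1-byte form 62 at offsets 21–21.
Offset 21 falls in char 8's range; it's byte 1 of 62 = 0x62.

0x62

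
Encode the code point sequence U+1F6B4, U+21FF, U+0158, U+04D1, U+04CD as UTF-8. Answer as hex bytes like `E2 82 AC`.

U+1F6B4: 4-byte form → F0 9F 9A B4.
U+21FF: 3-byte form → E2 87 BF.
U+0158: 2-byte form → C5 98.
U+04D1: 2-byte form → D3 91.
U+04CD: 2-byte form → D3 8D.
Concatenated (13 bytes): F0 9F 9A B4 E2 87 BF C5 98 D3 91 D3 8D.

F0 9F 9A B4 E2 87 BF C5 98 D3 91 D3 8D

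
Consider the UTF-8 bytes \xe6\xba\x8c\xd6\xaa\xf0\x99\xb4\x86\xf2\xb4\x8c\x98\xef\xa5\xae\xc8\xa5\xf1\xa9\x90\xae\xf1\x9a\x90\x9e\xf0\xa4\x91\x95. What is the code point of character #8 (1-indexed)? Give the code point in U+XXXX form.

Offset 0: leading byte 0xE6 = 11100110 → 3-byte char #1 = E6 BA 8C.
Offset 3: leading byte 0xD6 = 11010110 → 2-byte char #2 = D6 AA.
Offset 5: leading byte 0xF0 = 11110000 → 4-byte char #3 = F0 99 B4 86.
Offset 9: leading byte 0xF2 = 11110010 → 4-byte char #4 = F2 B4 8C 98.
Offset 13: leading byte 0xEF = 11101111 → 3-byte char #5 = EF A5 AE.
Offset 16: leading byte 0xC8 = 11001000 → 2-byte char #6 = C8 A5.
Offset 18: leading byte 0xF1 = 11110001 → 4-byte char #7 = F1 A9 90 AE.
Offset 22: leading byte 0xF1 = 11110001 → 4-byte char #8 = F1 9A 90 9E.
Leading byte 0xF1 = 11110001 matches 11110xxx → 4-byte sequence.
Byte 1: 0xF1 = 11110001, payload 001 (3 bits).
Byte 2: 0x9A = 10011010 (10xxxxxx ✓), payload 011010.
Byte 3: 0x90 = 10010000 (10xxxxxx ✓), payload 010000.
Byte 4: 0x9E = 10011110 (10xxxxxx ✓), payload 011110.
Concatenate: 001011010010000011110 = 0x5A41E (21 bits → U+5A41E).

U+5A41E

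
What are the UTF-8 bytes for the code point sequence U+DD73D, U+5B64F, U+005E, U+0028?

U+DD73D: 4-byte form → F3 9D 9C BD.
U+5B64F: 4-byte form → F1 9B 99 8F.
U+005E: 1-byte form → 5E.
U+0028: 1-byte form → 28.
Concatenated (10 bytes): F3 9D 9C BD F1 9B 99 8F 5E 28.

F3 9D 9C BD F1 9B 99 8F 5E 28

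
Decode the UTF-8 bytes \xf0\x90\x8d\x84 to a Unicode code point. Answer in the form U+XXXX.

Leading byte 0xF0 = 11110000 matches 11110xxx → 4-byte sequence.
Byte 1: 0xF0 = 11110000, payload 000 (3 bits).
Byte 2: 0x90 = 10010000 (10xxxxxx ✓), payload 010000.
Byte 3: 0x8D = 10001101 (10xxxxxx ✓), payload 001101.
Byte 4: 0x84 = 10000100 (10xxxxxx ✓), payload 000100.
Concatenate: 000010000001101000100 = 0x10344 (21 bits → U+10344).

U+10344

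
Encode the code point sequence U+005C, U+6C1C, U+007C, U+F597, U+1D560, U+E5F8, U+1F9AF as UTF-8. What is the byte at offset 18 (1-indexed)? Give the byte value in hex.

1-indexed offset 18 is 0-indexed offset 17.
U+005C → 1-byte form 5C at offsets 0–0.
U+6C1C → 3-byte form E6 B0 9C at offsets 1–3.
U+007C → 1-byte form 7C at offsets 4–4.
U+F597 → 3-byte form EF 96 97 at offsets 5–7.
U+1D560 → 4-byte form F0 9D 95 A0 at offsets 8–11.
U+E5F8 → 3-byte form EE 97 B8 at offsets 12–14.
U+1F9AF → 4-byte form F0 9F A6 AF at offsets 15–18.
Offset 17 falls in char 7's range; it's byte 3 of F0 9F A6 AF = 0xA6.

0xA6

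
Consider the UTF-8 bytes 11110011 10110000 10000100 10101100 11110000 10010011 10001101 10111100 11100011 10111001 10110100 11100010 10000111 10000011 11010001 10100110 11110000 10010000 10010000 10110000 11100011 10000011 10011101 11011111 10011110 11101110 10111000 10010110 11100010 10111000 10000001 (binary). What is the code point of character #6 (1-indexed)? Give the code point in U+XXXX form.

U+10430

Offset 0: leading byte 0xF3 = 11110011 → 4-byte char #1 = F3 B0 84 AC.
Offset 4: leading byte 0xF0 = 11110000 → 4-byte char #2 = F0 93 8D BC.
Offset 8: leading byte 0xE3 = 11100011 → 3-byte char #3 = E3 B9 B4.
Offset 11: leading byte 0xE2 = 11100010 → 3-byte char #4 = E2 87 83.
Offset 14: leading byte 0xD1 = 11010001 → 2-byte char #5 = D1 A6.
Offset 16: leading byte 0xF0 = 11110000 → 4-byte char #6 = F0 90 90 B0.
Leading byte 0xF0 = 11110000 matches 11110xxx → 4-byte sequence.
Byte 1: 0xF0 = 11110000, payload 000 (3 bits).
Byte 2: 0x90 = 10010000 (10xxxxxx ✓), payload 010000.
Byte 3: 0x90 = 10010000 (10xxxxxx ✓), payload 010000.
Byte 4: 0xB0 = 10110000 (10xxxxxx ✓), payload 110000.
Concatenate: 000010000010000110000 = 0x10430 (21 bits → U+10430).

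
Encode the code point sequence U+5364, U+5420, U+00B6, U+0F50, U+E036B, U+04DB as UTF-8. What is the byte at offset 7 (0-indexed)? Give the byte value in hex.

0xB6

U+5364 → 3-byte form E5 8D A4 at offsets 0–2.
U+5420 → 3-byte form E5 90 A0 at offsets 3–5.
U+00B6 → 2-byte form C2 B6 at offsets 6–7.
Offset 7 falls in char 3's range; it's byte 2 of C2 B6 = 0xB6.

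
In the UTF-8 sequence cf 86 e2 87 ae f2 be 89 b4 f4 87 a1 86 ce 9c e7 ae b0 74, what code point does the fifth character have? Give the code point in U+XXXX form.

U+039C

Offset 0: leading byte 0xCF = 11001111 → 2-byte char #1 = CF 86.
Offset 2: leading byte 0xE2 = 11100010 → 3-byte char #2 = E2 87 AE.
Offset 5: leading byte 0xF2 = 11110010 → 4-byte char #3 = F2 BE 89 B4.
Offset 9: leading byte 0xF4 = 11110100 → 4-byte char #4 = F4 87 A1 86.
Offset 13: leading byte 0xCE = 11001110 → 2-byte char #5 = CE 9C.
Leading byte 0xCE = 11001110 matches 110xxxxx → 2-byte sequence.
Byte 1: 0xCE = 11001110, payload 01110 (5 bits).
Byte 2: 0x9C = 10011100 (10xxxxxx ✓), payload 011100.
Concatenate: 01110011100 = 0x39C (11 bits → U+039C).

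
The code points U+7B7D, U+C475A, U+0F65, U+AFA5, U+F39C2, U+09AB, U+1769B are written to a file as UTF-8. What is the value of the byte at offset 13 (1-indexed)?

0xA5

1-indexed offset 13 is 0-indexed offset 12.
U+7B7D → 3-byte form E7 AD BD at offsets 0–2.
U+C475A → 4-byte form F3 84 9D 9A at offsets 3–6.
U+0F65 → 3-byte form E0 BD A5 at offsets 7–9.
U+AFA5 → 3-byte form EA BE A5 at offsets 10–12.
Offset 12 falls in char 4's range; it's byte 3 of EA BE A5 = 0xA5.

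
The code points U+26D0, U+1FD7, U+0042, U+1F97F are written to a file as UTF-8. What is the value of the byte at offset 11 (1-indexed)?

1-indexed offset 11 is 0-indexed offset 10.
U+26D0 → 3-byte form E2 9B 90 at offsets 0–2.
U+1FD7 → 3-byte form E1 BF 97 at offsets 3–5.
U+0042 → 1-byte form 42 at offsets 6–6.
U+1F97F → 4-byte form F0 9F A5 BF at offsets 7–10.
Offset 10 falls in char 4's range; it's byte 4 of F0 9F A5 BF = 0xBF.

0xBF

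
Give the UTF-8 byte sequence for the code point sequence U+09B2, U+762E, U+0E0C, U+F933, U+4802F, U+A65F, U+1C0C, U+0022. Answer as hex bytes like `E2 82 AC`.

U+09B2: 3-byte form → E0 A6 B2.
U+762E: 3-byte form → E7 98 AE.
U+0E0C: 3-byte form → E0 B8 8C.
U+F933: 3-byte form → EF A4 B3.
U+4802F: 4-byte form → F1 88 80 AF.
U+A65F: 3-byte form → EA 99 9F.
U+1C0C: 3-byte form → E1 B0 8C.
U+0022: 1-byte form → 22.
Concatenated (23 bytes): E0 A6 B2 E7 98 AE E0 B8 8C EF A4 B3 F1 88 80 AF EA 99 9F E1 B0 8C 22.

E0 A6 B2 E7 98 AE E0 B8 8C EF A4 B3 F1 88 80 AF EA 99 9F E1 B0 8C 22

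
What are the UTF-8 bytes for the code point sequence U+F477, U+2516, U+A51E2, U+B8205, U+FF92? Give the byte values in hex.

EF 91 B7 E2 94 96 F2 A5 87 A2 F2 B8 88 85 EF BE 92

U+F477: 3-byte form → EF 91 B7.
U+2516: 3-byte form → E2 94 96.
U+A51E2: 4-byte form → F2 A5 87 A2.
U+B8205: 4-byte form → F2 B8 88 85.
U+FF92: 3-byte form → EF BE 92.
Concatenated (17 bytes): EF 91 B7 E2 94 96 F2 A5 87 A2 F2 B8 88 85 EF BE 92.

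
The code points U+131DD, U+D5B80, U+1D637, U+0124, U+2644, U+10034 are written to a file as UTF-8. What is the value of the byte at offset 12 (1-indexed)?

1-indexed offset 12 is 0-indexed offset 11.
U+131DD → 4-byte form F0 93 87 9D at offsets 0–3.
U+D5B80 → 4-byte form F3 95 AE 80 at offsets 4–7.
U+1D637 → 4-byte form F0 9D 98 B7 at offsets 8–11.
Offset 11 falls in char 3's range; it's byte 4 of F0 9D 98 B7 = 0xB7.

0xB7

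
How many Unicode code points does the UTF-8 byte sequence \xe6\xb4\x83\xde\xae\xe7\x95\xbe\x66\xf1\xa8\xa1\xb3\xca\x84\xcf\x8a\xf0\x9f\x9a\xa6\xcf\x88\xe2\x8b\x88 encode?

Byte at offset 0: 0xE6 = 11100110 → 3-byte char (#1). Advance 3.
Byte at offset 3: 0xDE = 11011110 → 2-byte char (#2). Advance 2.
Byte at offset 5: 0xE7 = 11100111 → 3-byte char (#3). Advance 3.
Byte at offset 8: 0x66 = 01100110 → 1-byte char (#4). Advance 1.
Byte at offset 9: 0xF1 = 11110001 → 4-byte char (#5). Advance 4.
Byte at offset 13: 0xCA = 11001010 → 2-byte char (#6). Advance 2.
Byte at offset 15: 0xCF = 11001111 → 2-byte char (#7). Advance 2.
Byte at offset 17: 0xF0 = 11110000 → 4-byte char (#8). Advance 4.
Byte at offset 21: 0xCF = 11001111 → 2-byte char (#9). Advance 2.
Byte at offset 23: 0xE2 = 11100010 → 3-byte char (#10). Advance 3.
Reached end at offset 26 after 10 code points.

10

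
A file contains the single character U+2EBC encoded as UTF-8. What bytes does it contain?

E2 BA BC

U+2EBC = 0x2EBC = 11964 decimal. In range U+0800–U+FFFF → 3-byte form: 1110xxxx 10xxxxxx 10xxxxxx.
Binary (16 bits): 0010111010111100.
Split 4+6+6: 0010 | 111010 | 111100.
Byte 1: 11100010 = 0xE2.
Byte 2: 10111010 = 0xBA.
Byte 3: 10111100 = 0xBC.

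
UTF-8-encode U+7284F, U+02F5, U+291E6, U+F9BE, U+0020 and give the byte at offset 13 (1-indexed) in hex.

1-indexed offset 13 is 0-indexed offset 12.
U+7284F → 4-byte form F1 B2 A1 8F at offsets 0–3.
U+02F5 → 2-byte form CB B5 at offsets 4–5.
U+291E6 → 4-byte form F0 A9 87 A6 at offsets 6–9.
U+F9BE → 3-byte form EF A6 BE at offsets 10–12.
Offset 12 falls in char 4's range; it's byte 3 of EF A6 BE = 0xBE.

0xBE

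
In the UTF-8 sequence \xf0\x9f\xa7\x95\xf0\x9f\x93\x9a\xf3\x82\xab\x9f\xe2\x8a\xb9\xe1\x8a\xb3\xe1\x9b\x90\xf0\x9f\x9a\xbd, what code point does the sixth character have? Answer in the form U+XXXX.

Offset 0: leading byte 0xF0 = 11110000 → 4-byte char #1 = F0 9F A7 95.
Offset 4: leading byte 0xF0 = 11110000 → 4-byte char #2 = F0 9F 93 9A.
Offset 8: leading byte 0xF3 = 11110011 → 4-byte char #3 = F3 82 AB 9F.
Offset 12: leading byte 0xE2 = 11100010 → 3-byte char #4 = E2 8A B9.
Offset 15: leading byte 0xE1 = 11100001 → 3-byte char #5 = E1 8A B3.
Offset 18: leading byte 0xE1 = 11100001 → 3-byte char #6 = E1 9B 90.
Leading byte 0xE1 = 11100001 matches 1110xxxx → 3-byte sequence.
Byte 1: 0xE1 = 11100001, payload 0001 (4 bits).
Byte 2: 0x9B = 10011011 (10xxxxxx ✓), payload 011011.
Byte 3: 0x90 = 10010000 (10xxxxxx ✓), payload 010000.
Concatenate: 0001011011010000 = 0x16D0 (16 bits → U+16D0).

U+16D0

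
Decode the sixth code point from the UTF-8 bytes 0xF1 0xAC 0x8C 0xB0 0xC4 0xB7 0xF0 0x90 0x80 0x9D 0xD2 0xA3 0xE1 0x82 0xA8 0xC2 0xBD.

Offset 0: leading byte 0xF1 = 11110001 → 4-byte char #1 = F1 AC 8C B0.
Offset 4: leading byte 0xC4 = 11000100 → 2-byte char #2 = C4 B7.
Offset 6: leading byte 0xF0 = 11110000 → 4-byte char #3 = F0 90 80 9D.
Offset 10: leading byte 0xD2 = 11010010 → 2-byte char #4 = D2 A3.
Offset 12: leading byte 0xE1 = 11100001 → 3-byte char #5 = E1 82 A8.
Offset 15: leading byte 0xC2 = 11000010 → 2-byte char #6 = C2 BD.
Leading byte 0xC2 = 11000010 matches 110xxxxx → 2-byte sequence.
Byte 1: 0xC2 = 11000010, payload 00010 (5 bits).
Byte 2: 0xBD = 10111101 (10xxxxxx ✓), payload 111101.
Concatenate: 00010111101 = 0xBD (11 bits → U+00BD).

U+00BD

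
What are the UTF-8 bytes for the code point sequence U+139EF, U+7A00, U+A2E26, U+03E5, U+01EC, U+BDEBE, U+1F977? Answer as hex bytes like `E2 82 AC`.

F0 93 A7 AF E7 A8 80 F2 A2 B8 A6 CF A5 C7 AC F2 BD BA BE F0 9F A5 B7

U+139EF: 4-byte form → F0 93 A7 AF.
U+7A00: 3-byte form → E7 A8 80.
U+A2E26: 4-byte form → F2 A2 B8 A6.
U+03E5: 2-byte form → CF A5.
U+01EC: 2-byte form → C7 AC.
U+BDEBE: 4-byte form → F2 BD BA BE.
U+1F977: 4-byte form → F0 9F A5 B7.
Concatenated (23 bytes): F0 93 A7 AF E7 A8 80 F2 A2 B8 A6 CF A5 C7 AC F2 BD BA BE F0 9F A5 B7.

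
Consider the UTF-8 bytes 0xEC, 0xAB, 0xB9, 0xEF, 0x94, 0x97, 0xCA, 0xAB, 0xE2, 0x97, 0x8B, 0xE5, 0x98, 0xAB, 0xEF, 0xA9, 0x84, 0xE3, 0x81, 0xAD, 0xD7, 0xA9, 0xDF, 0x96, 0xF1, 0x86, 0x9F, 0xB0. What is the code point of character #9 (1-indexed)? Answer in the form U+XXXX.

Offset 0: leading byte 0xEC = 11101100 → 3-byte char #1 = EC AB B9.
Offset 3: leading byte 0xEF = 11101111 → 3-byte char #2 = EF 94 97.
Offset 6: leading byte 0xCA = 11001010 → 2-byte char #3 = CA AB.
Offset 8: leading byte 0xE2 = 11100010 → 3-byte char #4 = E2 97 8B.
Offset 11: leading byte 0xE5 = 11100101 → 3-byte char #5 = E5 98 AB.
Offset 14: leading byte 0xEF = 11101111 → 3-byte char #6 = EF A9 84.
Offset 17: leading byte 0xE3 = 11100011 → 3-byte char #7 = E3 81 AD.
Offset 20: leading byte 0xD7 = 11010111 → 2-byte char #8 = D7 A9.
Offset 22: leading byte 0xDF = 11011111 → 2-byte char #9 = DF 96.
Leading byte 0xDF = 11011111 matches 110xxxxx → 2-byte sequence.
Byte 1: 0xDF = 11011111, payload 11111 (5 bits).
Byte 2: 0x96 = 10010110 (10xxxxxx ✓), payload 010110.
Concatenate: 11111010110 = 0x7D6 (11 bits → U+07D6).

U+07D6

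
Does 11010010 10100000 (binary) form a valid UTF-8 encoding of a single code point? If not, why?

Leading byte 0xD2 = 11010010 → 2-byte form.
Continuation bytes 0xA0=10100000 all match 10xxxxxx.
Decoded value 0x4A0 is ≥ 0x80 (shortest form) and not a surrogate.

valid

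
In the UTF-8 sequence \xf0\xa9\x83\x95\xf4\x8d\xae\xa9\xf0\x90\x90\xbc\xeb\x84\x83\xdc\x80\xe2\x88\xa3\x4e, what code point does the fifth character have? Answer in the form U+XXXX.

Offset 0: leading byte 0xF0 = 11110000 → 4-byte char #1 = F0 A9 83 95.
Offset 4: leading byte 0xF4 = 11110100 → 4-byte char #2 = F4 8D AE A9.
Offset 8: leading byte 0xF0 = 11110000 → 4-byte char #3 = F0 90 90 BC.
Offset 12: leading byte 0xEB = 11101011 → 3-byte char #4 = EB 84 83.
Offset 15: leading byte 0xDC = 11011100 → 2-byte char #5 = DC 80.
Leading byte 0xDC = 11011100 matches 110xxxxx → 2-byte sequence.
Byte 1: 0xDC = 11011100, payload 11100 (5 bits).
Byte 2: 0x80 = 10000000 (10xxxxxx ✓), payload 000000.
Concatenate: 11100000000 = 0x700 (11 bits → U+0700).

U+0700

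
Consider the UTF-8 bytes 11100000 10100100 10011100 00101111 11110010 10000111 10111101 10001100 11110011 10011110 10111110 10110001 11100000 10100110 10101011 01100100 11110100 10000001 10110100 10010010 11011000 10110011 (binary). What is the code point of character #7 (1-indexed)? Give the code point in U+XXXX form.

Offset 0: leading byte 0xE0 = 11100000 → 3-byte char #1 = E0 A4 9C.
Offset 3: leading byte 0x2F = 00101111 → 1-byte char #2 = 2F.
Offset 4: leading byte 0xF2 = 11110010 → 4-byte char #3 = F2 87 BD 8C.
Offset 8: leading byte 0xF3 = 11110011 → 4-byte char #4 = F3 9E BE B1.
Offset 12: leading byte 0xE0 = 11100000 → 3-byte char #5 = E0 A6 AB.
Offset 15: leading byte 0x64 = 01100100 → 1-byte char #6 = 64.
Offset 16: leading byte 0xF4 = 11110100 → 4-byte char #7 = F4 81 B4 92.
Leading byte 0xF4 = 11110100 matches 11110xxx → 4-byte sequence.
Byte 1: 0xF4 = 11110100, payload 100 (3 bits).
Byte 2: 0x81 = 10000001 (10xxxxxx ✓), payload 000001.
Byte 3: 0xB4 = 10110100 (10xxxxxx ✓), payload 110100.
Byte 4: 0x92 = 10010010 (10xxxxxx ✓), payload 010010.
Concatenate: 100000001110100010010 = 0x101D12 (21 bits → U+101D12).

U+101D12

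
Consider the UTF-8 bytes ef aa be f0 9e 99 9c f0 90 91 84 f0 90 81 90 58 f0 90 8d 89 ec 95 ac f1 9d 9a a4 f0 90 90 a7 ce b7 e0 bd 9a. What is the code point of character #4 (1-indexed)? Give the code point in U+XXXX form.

U+10050

Offset 0: leading byte 0xEF = 11101111 → 3-byte char #1 = EF AA BE.
Offset 3: leading byte 0xF0 = 11110000 → 4-byte char #2 = F0 9E 99 9C.
Offset 7: leading byte 0xF0 = 11110000 → 4-byte char #3 = F0 90 91 84.
Offset 11: leading byte 0xF0 = 11110000 → 4-byte char #4 = F0 90 81 90.
Leading byte 0xF0 = 11110000 matches 11110xxx → 4-byte sequence.
Byte 1: 0xF0 = 11110000, payload 000 (3 bits).
Byte 2: 0x90 = 10010000 (10xxxxxx ✓), payload 010000.
Byte 3: 0x81 = 10000001 (10xxxxxx ✓), payload 000001.
Byte 4: 0x90 = 10010000 (10xxxxxx ✓), payload 010000.
Concatenate: 000010000000001010000 = 0x10050 (21 bits → U+10050).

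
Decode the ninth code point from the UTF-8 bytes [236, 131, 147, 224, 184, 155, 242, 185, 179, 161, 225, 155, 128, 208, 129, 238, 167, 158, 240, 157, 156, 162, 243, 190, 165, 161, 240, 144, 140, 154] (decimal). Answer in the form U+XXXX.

U+1031A

Offset 0: leading byte 0xEC = 11101100 → 3-byte char #1 = EC 83 93.
Offset 3: leading byte 0xE0 = 11100000 → 3-byte char #2 = E0 B8 9B.
Offset 6: leading byte 0xF2 = 11110010 → 4-byte char #3 = F2 B9 B3 A1.
Offset 10: leading byte 0xE1 = 11100001 → 3-byte char #4 = E1 9B 80.
Offset 13: leading byte 0xD0 = 11010000 → 2-byte char #5 = D0 81.
Offset 15: leading byte 0xEE = 11101110 → 3-byte char #6 = EE A7 9E.
Offset 18: leading byte 0xF0 = 11110000 → 4-byte char #7 = F0 9D 9C A2.
Offset 22: leading byte 0xF3 = 11110011 → 4-byte char #8 = F3 BE A5 A1.
Offset 26: leading byte 0xF0 = 11110000 → 4-byte char #9 = F0 90 8C 9A.
Leading byte 0xF0 = 11110000 matches 11110xxx → 4-byte sequence.
Byte 1: 0xF0 = 11110000, payload 000 (3 bits).
Byte 2: 0x90 = 10010000 (10xxxxxx ✓), payload 010000.
Byte 3: 0x8C = 10001100 (10xxxxxx ✓), payload 001100.
Byte 4: 0x9A = 10011010 (10xxxxxx ✓), payload 011010.
Concatenate: 000010000001100011010 = 0x1031A (21 bits → U+1031A).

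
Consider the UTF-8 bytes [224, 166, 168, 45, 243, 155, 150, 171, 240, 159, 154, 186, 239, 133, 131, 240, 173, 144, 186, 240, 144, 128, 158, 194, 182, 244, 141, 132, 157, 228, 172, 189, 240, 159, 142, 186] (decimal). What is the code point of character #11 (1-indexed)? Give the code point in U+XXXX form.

U+1F3BA

Offset 0: leading byte 0xE0 = 11100000 → 3-byte char #1 = E0 A6 A8.
Offset 3: leading byte 0x2D = 00101101 → 1-byte char #2 = 2D.
Offset 4: leading byte 0xF3 = 11110011 → 4-byte char #3 = F3 9B 96 AB.
Offset 8: leading byte 0xF0 = 11110000 → 4-byte char #4 = F0 9F 9A BA.
Offset 12: leading byte 0xEF = 11101111 → 3-byte char #5 = EF 85 83.
Offset 15: leading byte 0xF0 = 11110000 → 4-byte char #6 = F0 AD 90 BA.
Offset 19: leading byte 0xF0 = 11110000 → 4-byte char #7 = F0 90 80 9E.
Offset 23: leading byte 0xC2 = 11000010 → 2-byte char #8 = C2 B6.
Offset 25: leading byte 0xF4 = 11110100 → 4-byte char #9 = F4 8D 84 9D.
Offset 29: leading byte 0xE4 = 11100100 → 3-byte char #10 = E4 AC BD.
Offset 32: leading byte 0xF0 = 11110000 → 4-byte char #11 = F0 9F 8E BA.
Leading byte 0xF0 = 11110000 matches 11110xxx → 4-byte sequence.
Byte 1: 0xF0 = 11110000, payload 000 (3 bits).
Byte 2: 0x9F = 10011111 (10xxxxxx ✓), payload 011111.
Byte 3: 0x8E = 10001110 (10xxxxxx ✓), payload 001110.
Byte 4: 0xBA = 10111010 (10xxxxxx ✓), payload 111010.
Concatenate: 000011111001110111010 = 0x1F3BA (21 bits → U+1F3BA).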